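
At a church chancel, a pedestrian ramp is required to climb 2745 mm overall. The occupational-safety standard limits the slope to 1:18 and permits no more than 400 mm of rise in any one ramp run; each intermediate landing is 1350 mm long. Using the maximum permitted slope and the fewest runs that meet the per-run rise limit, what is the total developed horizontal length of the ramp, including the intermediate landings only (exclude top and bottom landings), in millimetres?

At most 400 each: 2745/400 = 6.86, giving 7 ramp runs. That means 6 intermediate landings.
Ramp run (horizontal) at 1:18: 2745 × 18 = 49410 mm.
6 intermediate landings contribute 6 × 1350 = 8100 mm.
Developed length = 49410 + 8100 = 57510 mm.

57510 mm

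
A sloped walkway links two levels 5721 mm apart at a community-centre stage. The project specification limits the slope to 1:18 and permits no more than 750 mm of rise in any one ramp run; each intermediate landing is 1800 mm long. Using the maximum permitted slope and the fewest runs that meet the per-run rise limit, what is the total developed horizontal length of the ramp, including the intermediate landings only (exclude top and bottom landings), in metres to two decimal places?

115.58 m

At most 750 each: 5721/750 = 7.63, giving 8 ramp runs. That means 7 intermediate landings.
Horizontal run for 5721 mm of rise at 1:18 is 5721 × 18 = 102978 mm.
7 intermediate landings contribute 7 × 1800 = 12600 mm.
Developed length = 102978 + 12600 = 115578 mm.
= 115.58 m.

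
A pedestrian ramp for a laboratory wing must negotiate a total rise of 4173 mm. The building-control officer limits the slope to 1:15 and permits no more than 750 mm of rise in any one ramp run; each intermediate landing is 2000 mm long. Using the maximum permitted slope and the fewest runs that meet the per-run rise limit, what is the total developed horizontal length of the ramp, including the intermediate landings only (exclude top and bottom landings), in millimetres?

72595 mm

⌈4173/750⌉ = 6 ramp runs. That means 5 intermediate landings.
Ramp run (horizontal) at 1:15: 4173 × 15 = 62595 mm.
Intermediate landings: 5 × 2000 = 10000 mm.
Developed length = 62595 + 10000 = 72595 mm.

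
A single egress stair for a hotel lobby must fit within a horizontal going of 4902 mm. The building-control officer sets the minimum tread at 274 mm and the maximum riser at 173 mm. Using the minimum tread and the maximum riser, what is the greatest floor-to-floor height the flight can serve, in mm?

4902 / 274 = 17.89, so 17 treads fit.
Risers = treads + 1 = 18.
Maximum height = 18 × 173 = 3114 mm.

3114 mm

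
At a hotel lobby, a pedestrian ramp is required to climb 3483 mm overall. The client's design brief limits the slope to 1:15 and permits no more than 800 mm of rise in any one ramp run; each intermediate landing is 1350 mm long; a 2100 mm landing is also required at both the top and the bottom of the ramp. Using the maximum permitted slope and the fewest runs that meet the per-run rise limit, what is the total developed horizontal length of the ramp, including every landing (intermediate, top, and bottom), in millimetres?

At most 800 each: 3483/800 = 4.35, giving 5 ramp runs. That means 4 intermediate landings.
Ramp run (horizontal) at 1:15: 3483 × 15 = 52245 mm.
Intermediate landings: 4 × 1350 = 5400 mm.
Top and bottom landings: 2 × 2100 = 4200 mm.
Total = 52245 + 5400 + 4200 = 61845 mm.

61845 mm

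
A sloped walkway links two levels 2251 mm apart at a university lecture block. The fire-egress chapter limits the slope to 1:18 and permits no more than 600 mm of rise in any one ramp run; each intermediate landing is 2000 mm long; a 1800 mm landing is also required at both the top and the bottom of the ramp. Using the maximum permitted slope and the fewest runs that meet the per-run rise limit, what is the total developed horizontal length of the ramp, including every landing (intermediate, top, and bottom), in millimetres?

2251 / 600 = 3.752 → round up to 4 ramp runs. That means 3 intermediate landings.
Ramp run (horizontal) at 1:18: 2251 × 18 = 40518 mm.
3 intermediate landings contribute 3 × 2000 = 6000 mm.
Top and bottom landings: 2 × 1800 = 3600 mm.
Total = 40518 + 6000 + 3600 = 50118 mm.

50118 mm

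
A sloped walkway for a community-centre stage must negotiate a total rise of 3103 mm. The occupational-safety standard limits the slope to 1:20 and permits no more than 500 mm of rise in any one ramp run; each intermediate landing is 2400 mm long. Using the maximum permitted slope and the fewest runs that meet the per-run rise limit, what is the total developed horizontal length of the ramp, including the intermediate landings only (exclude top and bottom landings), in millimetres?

76460 mm

3103 / 500 = 6.21, so 7 ramp runs are needed. That means 6 intermediate landings.
Horizontal run for 3103 mm of rise at 1:20 is 3103 × 20 = 62060 mm.
6 intermediate landings contribute 6 × 2400 = 14400 mm.
Total developed length = 62060 + 14400 = 76460 mm.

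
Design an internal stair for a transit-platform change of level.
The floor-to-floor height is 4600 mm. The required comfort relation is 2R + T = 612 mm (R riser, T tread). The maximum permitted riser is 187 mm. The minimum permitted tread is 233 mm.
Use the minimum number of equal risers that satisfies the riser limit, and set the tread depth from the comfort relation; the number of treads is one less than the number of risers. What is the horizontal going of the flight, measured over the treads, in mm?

5856 mm

4600 / 187 = 24.60, so 25 risers are needed.
Each riser is 4600/25 = 184 mm (≤ 187 mm).
T = 612 − 2·184 = 244 mm, which satisfies the 233 mm minimum.
25 risers give 24 treads; going = 24 × 244 = 5856 mm.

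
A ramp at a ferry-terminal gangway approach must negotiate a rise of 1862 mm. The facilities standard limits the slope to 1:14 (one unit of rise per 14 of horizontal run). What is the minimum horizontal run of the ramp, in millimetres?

26068 mm

At 1:14 the run is 14 × 1862 = 26068 mm.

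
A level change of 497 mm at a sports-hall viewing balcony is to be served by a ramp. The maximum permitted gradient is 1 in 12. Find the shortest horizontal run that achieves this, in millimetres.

Run = rise × 12 = 497 × 12 = 5964 mm.

5964 mm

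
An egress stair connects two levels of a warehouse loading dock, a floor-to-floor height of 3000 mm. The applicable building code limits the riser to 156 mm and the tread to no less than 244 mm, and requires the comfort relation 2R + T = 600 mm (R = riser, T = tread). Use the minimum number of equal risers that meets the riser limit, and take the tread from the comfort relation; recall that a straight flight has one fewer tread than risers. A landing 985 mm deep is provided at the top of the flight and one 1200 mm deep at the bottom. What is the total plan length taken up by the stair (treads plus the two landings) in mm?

3000 / 156 = 19.23, so 20 risers are needed.
Each riser is 3000/20 = 150 mm (≤ 156 mm).
T = 600 − 2·150 = 300 mm, which satisfies the 244 mm minimum.
20 risers give 19 treads; going = 19 × 300 = 5700 mm.
Enclosure = 5700 + 985 + 1200 = 7885 mm.

7885 mm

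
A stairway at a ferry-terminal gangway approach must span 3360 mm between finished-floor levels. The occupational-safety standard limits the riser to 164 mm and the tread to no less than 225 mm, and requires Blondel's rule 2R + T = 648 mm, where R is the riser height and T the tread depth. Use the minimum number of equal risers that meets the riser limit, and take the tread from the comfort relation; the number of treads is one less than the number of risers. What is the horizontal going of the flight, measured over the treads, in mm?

3360 / 164 = 20.488 → round up to 21 risers.
Each riser is 3360/21 = 160 mm (≤ 164 mm).
T = 648 − 2·160 = 328 mm, which satisfies the 225 mm minimum.
21 risers give 20 treads; going = 20 × 328 = 6560 mm.

6560 mm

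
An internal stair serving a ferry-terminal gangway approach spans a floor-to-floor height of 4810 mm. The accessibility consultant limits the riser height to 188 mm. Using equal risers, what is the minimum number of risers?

⌈4810/188⌉ = 26 risers.

26 risers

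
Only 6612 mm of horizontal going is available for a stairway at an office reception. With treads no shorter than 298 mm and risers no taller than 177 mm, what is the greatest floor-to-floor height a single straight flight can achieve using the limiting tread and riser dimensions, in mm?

6612 / 298 = 22.19, so 22 treads fit.
Risers = treads + 1 = 23.
Maximum height = 23 × 177 = 4071 mm.

4071 mm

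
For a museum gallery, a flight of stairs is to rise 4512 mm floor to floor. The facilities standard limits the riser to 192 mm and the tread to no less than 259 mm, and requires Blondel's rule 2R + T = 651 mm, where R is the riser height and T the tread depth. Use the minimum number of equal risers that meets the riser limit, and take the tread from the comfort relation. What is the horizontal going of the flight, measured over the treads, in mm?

At most 192 each: 4512/192 = 23.50, giving 24 risers.
Riser R = 4512 / 24 = 188 mm, within the 192 mm limit.
T = 651 − 2·188 = 275 mm, which satisfies the 259 mm minimum.
Treads = 24 − 1 = 23; going = 23 × 275 = 6325 mm.

6325 mm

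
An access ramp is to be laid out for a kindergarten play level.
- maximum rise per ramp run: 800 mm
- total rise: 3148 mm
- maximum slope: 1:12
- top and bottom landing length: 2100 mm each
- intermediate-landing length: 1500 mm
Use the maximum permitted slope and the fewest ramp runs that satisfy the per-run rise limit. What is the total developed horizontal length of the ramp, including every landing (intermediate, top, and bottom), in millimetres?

⌈3148/800⌉ = 4 ramp runs. That means 3 intermediate landings.
Horizontal run for 3148 mm of rise at 1:12 is 3148 × 12 = 37776 mm.
3 intermediate landings contribute 3 × 1500 = 4500 mm.
Top and bottom landings: 2 × 2100 = 4200 mm.
Total = 37776 + 4500 + 4200 = 46476 mm.

46476 mm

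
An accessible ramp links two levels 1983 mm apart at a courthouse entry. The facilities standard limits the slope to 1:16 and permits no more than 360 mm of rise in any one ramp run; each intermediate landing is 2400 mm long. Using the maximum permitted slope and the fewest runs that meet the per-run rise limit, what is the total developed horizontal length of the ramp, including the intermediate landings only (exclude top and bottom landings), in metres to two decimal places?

At most 360 each: 1983/360 = 5.51, giving 6 ramp runs. That means 5 intermediate landings.
Horizontal run for 1983 mm of rise at 1:16 is 1983 × 16 = 31728 mm.
5 intermediate landings contribute 5 × 2400 = 12000 mm.
Developed length = 31728 + 12000 = 43728 mm.
= 43.73 m.

43.73 m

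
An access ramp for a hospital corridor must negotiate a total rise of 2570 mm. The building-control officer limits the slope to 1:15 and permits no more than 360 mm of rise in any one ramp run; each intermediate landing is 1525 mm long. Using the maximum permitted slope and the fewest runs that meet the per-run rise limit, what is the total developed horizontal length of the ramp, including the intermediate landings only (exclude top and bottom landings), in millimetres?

49225 mm

At most 360 each: 2570/360 = 7.14, giving 8 ramp runs. That means 7 intermediate landings.
Ramp run (horizontal) at 1:15: 2570 × 15 = 38550 mm.
7 intermediate landings contribute 7 × 1525 = 10675 mm.
Total developed length = 38550 + 10675 = 49225 mm.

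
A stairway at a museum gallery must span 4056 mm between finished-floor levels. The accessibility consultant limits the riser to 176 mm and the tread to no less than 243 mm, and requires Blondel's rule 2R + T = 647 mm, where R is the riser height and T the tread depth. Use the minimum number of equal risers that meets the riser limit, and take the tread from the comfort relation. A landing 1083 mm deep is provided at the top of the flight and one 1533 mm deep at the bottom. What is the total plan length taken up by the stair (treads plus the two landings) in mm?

9723 mm

4056 / 176 = 23.05, so 24 risers are needed.
R = 4056 ÷ 24 = 169 mm.
Tread T = 647 − 2 × 169 = 309 mm (≥ 243 mm).
24 risers give 23 treads; going = 23 × 309 = 7107 mm.
Enclosure = 7107 + 1083 + 1533 = 9723 mm.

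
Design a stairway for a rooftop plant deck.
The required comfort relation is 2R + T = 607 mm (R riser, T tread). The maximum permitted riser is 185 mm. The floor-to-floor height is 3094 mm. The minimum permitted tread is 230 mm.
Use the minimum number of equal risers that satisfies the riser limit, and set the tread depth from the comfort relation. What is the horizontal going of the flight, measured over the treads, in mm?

3888 mm

At most 185 each: 3094/185 = 16.72, giving 17 risers.
R = 3094 ÷ 17 = 182 mm.
T = 607 − 2·182 = 243 mm, which satisfies the 230 mm minimum.
17 risers give 16 treads; going = 16 × 243 = 3888 mm.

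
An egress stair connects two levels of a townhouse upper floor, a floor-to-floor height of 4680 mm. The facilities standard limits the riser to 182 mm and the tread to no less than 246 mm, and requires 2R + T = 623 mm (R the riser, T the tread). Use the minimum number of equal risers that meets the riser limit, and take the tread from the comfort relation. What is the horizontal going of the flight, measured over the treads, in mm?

6575 mm

4680 / 182 = 25.71, so 26 risers are needed.
Riser R = 4680 / 26 = 180 mm, within the 182 mm limit.
Tread T = 623 − 2 × 180 = 263 mm (≥ 246 mm).
26 risers give 25 treads; going = 25 × 263 = 6575 mm.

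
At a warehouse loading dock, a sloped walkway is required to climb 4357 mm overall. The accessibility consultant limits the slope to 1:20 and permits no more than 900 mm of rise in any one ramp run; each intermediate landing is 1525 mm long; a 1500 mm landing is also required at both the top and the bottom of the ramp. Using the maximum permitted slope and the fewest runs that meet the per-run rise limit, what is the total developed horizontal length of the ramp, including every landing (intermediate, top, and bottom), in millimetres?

96240 mm

⌈4357/900⌉ = 5 ramp runs. That means 4 intermediate landings.
Horizontal run for 4357 mm of rise at 1:20 is 4357 × 20 = 87140 mm.
4 intermediate landings contribute 4 × 1525 = 6100 mm.
Top and bottom landings: 2 × 1500 = 3000 mm.
Total = 87140 + 6100 + 3000 = 96240 mm.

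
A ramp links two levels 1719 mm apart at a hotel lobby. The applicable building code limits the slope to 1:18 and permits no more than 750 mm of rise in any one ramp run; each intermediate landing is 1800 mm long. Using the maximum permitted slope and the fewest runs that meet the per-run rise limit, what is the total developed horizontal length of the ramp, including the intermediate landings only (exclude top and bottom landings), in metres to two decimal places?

34.54 m

1719 / 750 = 2.292 → round up to 3 ramp runs. That means 2 intermediate landings.
Horizontal run for 1719 mm of rise at 1:18 is 1719 × 18 = 30942 mm.
Intermediate landings: 2 × 1800 = 3600 mm.
Total developed length = 30942 + 3600 = 34542 mm.
= 34.54 m.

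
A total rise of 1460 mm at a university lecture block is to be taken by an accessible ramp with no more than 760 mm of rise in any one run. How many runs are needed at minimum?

⌈1460/760⌉ = 2 ramp runs.

2 runs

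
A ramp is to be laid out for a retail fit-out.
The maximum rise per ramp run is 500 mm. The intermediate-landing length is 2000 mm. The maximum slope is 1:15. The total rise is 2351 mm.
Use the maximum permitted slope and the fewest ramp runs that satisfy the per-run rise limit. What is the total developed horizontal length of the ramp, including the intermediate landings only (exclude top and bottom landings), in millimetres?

⌈2351/500⌉ = 5 ramp runs. That means 4 intermediate landings.
Horizontal run for 2351 mm of rise at 1:15 is 2351 × 15 = 35265 mm.
Intermediate landings: 4 × 2000 = 8000 mm.
Total developed length = 35265 + 8000 = 43265 mm.

43265 mm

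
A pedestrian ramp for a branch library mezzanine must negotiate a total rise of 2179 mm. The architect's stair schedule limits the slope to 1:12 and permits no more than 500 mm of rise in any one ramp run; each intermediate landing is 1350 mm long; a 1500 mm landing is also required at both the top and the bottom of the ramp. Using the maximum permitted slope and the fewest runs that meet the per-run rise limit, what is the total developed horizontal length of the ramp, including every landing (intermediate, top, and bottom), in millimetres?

2179 / 500 = 4.358 → round up to 5 ramp runs. That means 4 intermediate landings.
Ramp run (horizontal) at 1:12: 2179 × 12 = 26148 mm.
4 intermediate landings contribute 4 × 1350 = 5400 mm.
Top and bottom landings: 2 × 1500 = 3000 mm.
Total = 26148 + 5400 + 3000 = 34548 mm.

34548 mm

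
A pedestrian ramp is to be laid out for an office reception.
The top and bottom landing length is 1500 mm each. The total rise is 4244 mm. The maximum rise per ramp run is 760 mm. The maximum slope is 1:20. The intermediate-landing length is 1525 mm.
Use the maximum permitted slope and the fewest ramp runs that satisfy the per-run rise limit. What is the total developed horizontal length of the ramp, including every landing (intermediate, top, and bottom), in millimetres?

At most 760 each: 4244/760 = 5.58, giving 6 ramp runs. That means 5 intermediate landings.
Horizontal run for 4244 mm of rise at 1:20 is 4244 × 20 = 84880 mm.
5 intermediate landings contribute 5 × 1525 = 7625 mm.
Top and bottom landings: 2 × 1500 = 3000 mm.
Total = 84880 + 7625 + 3000 = 95505 mm.

95505 mm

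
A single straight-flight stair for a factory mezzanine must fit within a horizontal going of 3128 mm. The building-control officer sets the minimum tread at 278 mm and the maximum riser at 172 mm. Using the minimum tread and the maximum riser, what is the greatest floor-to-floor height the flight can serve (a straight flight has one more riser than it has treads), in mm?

Treads that fit: ⌊3128 / 278⌋ = 11.
Risers = treads + 1 = 12.
Maximum height = 12 × 172 = 2064 mm.

2064 mm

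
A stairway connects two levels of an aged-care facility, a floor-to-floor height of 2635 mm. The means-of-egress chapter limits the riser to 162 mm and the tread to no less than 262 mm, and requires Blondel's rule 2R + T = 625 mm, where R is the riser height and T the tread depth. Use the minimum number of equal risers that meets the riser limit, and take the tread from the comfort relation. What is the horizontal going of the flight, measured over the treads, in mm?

5040 mm

2635 / 162 = 16.27, so 17 risers are needed.
R = 2635 ÷ 17 = 155 mm.
From 2R + T = 625: T = 625 − 310 = 315 mm.
Going = (17 − 1) × 315 = 5040 mm.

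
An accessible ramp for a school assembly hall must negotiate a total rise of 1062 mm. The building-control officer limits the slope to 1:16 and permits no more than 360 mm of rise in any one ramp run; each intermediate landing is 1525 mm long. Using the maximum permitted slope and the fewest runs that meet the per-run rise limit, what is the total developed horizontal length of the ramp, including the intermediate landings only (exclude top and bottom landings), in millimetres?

20042 mm

At most 360 each: 1062/360 = 2.95, giving 3 ramp runs. That means 2 intermediate landings.
Ramp run (horizontal) at 1:16: 1062 × 16 = 16992 mm.
2 intermediate landings contribute 2 × 1525 = 3050 mm.
Total developed length = 16992 + 3050 = 20042 mm.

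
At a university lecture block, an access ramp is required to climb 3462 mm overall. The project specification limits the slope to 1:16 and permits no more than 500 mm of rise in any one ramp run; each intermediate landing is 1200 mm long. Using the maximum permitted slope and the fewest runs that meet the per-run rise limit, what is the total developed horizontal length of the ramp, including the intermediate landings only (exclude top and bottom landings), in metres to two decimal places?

⌈3462/500⌉ = 7 ramp runs. That means 6 intermediate landings.
Ramp run (horizontal) at 1:16: 3462 × 16 = 55392 mm.
6 intermediate landings contribute 6 × 1200 = 7200 mm.
Total developed length = 55392 + 7200 = 62592 mm.
= 62.59 m.

62.59 m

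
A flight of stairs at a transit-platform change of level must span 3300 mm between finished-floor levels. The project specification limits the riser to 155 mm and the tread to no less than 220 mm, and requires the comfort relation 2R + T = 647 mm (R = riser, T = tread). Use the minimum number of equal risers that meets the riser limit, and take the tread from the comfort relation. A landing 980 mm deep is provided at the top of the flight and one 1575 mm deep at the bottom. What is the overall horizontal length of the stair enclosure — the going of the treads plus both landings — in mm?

9842 mm

⌈3300/155⌉ = 22 risers.
Each riser is 3300/22 = 150 mm (≤ 155 mm).
From 2R + T = 647: T = 647 − 300 = 347 mm.
Going = (22 − 1) × 347 = 7287 mm.
Add landings: 7287 + 980 + 1575 = 9842 mm.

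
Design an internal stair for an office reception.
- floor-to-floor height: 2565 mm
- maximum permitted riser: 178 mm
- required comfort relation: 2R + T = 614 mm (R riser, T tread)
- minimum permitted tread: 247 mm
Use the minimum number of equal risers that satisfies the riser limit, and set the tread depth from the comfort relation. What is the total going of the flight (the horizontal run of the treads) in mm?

3808 mm

⌈2565/178⌉ = 15 risers.
Each riser is 2565/15 = 171 mm (≤ 178 mm).
T = 614 − 2·171 = 272 mm, which satisfies the 247 mm minimum.
Treads = 15 − 1 = 14; going = 14 × 272 = 3808 mm.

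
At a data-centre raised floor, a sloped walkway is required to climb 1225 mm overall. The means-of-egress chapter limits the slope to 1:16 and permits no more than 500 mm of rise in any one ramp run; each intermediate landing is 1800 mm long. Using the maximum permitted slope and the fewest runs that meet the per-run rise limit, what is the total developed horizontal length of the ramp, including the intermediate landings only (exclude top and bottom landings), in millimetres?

1225 / 500 = 2.45, so 3 ramp runs are needed. That means 2 intermediate landings.
Horizontal run for 1225 mm of rise at 1:16 is 1225 × 16 = 19600 mm.
2 intermediate landings contribute 2 × 1800 = 3600 mm.
Total developed length = 19600 + 3600 = 23200 mm.

23200 mm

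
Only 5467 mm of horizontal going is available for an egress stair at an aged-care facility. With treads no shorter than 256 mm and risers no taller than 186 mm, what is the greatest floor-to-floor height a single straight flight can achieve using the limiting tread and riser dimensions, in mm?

Treads that fit: ⌊5467 / 256⌋ = 21.
Risers = treads + 1 = 22.
Maximum height = 22 × 186 = 4092 mm.

4092 mm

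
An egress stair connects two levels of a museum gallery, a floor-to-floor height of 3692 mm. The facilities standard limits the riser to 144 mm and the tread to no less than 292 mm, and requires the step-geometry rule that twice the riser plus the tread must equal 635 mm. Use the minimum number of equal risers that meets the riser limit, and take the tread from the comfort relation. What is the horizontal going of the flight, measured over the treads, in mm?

8775 mm

3692 / 144 = 25.639 → round up to 26 risers.
Riser R = 3692 / 26 = 142 mm, within the 144 mm limit.
T = 635 − 2·142 = 351 mm, which satisfies the 292 mm minimum.
Going = (26 − 1) × 351 = 8775 mm.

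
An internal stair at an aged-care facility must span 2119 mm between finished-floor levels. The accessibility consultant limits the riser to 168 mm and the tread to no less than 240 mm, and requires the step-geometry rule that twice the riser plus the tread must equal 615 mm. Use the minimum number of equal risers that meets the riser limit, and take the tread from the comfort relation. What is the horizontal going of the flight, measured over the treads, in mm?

3468 mm

2119 / 168 = 12.613 → round up to 13 risers.
R = 2119 ÷ 13 = 163 mm.
T = 615 − 2·163 = 289 mm, which satisfies the 240 mm minimum.
Treads = 13 − 1 = 12; going = 12 × 289 = 3468 mm.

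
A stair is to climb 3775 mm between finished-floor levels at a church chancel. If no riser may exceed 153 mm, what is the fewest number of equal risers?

25 risers

⌈3775/153⌉ = 25 risers.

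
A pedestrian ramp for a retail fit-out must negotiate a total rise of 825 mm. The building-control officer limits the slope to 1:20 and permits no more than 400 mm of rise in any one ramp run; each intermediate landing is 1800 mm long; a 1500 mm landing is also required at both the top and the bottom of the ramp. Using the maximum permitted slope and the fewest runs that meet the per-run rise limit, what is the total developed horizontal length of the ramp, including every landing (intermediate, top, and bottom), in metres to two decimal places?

825 / 400 = 2.06, so 3 ramp runs are needed. That means 2 intermediate landings.
Ramp run (horizontal) at 1:20: 825 × 20 = 16500 mm.
Intermediate landings: 2 × 1800 = 3600 mm.
Top and bottom landings: 2 × 1500 = 3000 mm.
Total = 16500 + 3600 + 3000 = 23100 mm.
= 23.10 m.

23.10 m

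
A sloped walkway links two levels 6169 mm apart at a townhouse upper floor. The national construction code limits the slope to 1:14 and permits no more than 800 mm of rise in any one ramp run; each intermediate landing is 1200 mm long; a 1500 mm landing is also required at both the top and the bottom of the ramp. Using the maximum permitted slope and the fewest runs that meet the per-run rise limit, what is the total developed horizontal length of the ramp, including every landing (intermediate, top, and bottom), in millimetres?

97766 mm

At most 800 each: 6169/800 = 7.71, giving 8 ramp runs. That means 7 intermediate landings.
Horizontal run for 6169 mm of rise at 1:14 is 6169 × 14 = 86366 mm.
7 intermediate landings contribute 7 × 1200 = 8400 mm.
Top and bottom landings: 2 × 1500 = 3000 mm.
Total = 86366 + 8400 + 3000 = 97766 mm.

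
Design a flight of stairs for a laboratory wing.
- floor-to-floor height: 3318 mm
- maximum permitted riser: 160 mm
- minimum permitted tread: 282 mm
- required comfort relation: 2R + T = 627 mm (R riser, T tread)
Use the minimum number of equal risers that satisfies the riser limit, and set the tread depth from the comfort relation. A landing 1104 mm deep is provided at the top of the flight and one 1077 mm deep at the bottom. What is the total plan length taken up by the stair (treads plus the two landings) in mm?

3318 / 160 = 20.738 → round up to 21 risers.
Each riser is 3318/21 = 158 mm (≤ 160 mm).
T = 627 − 2·158 = 311 mm, which satisfies the 282 mm minimum.
Treads = 21 − 1 = 20; going = 20 × 311 = 6220 mm.
Enclosure = 6220 + 1104 + 1077 = 8401 mm.

8401 mm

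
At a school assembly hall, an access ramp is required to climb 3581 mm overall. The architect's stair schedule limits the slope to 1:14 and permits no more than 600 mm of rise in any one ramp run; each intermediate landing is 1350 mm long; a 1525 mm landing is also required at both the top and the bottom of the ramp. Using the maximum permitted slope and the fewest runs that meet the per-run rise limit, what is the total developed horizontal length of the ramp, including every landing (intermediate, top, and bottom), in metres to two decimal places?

59.93 m

At most 600 each: 3581/600 = 5.97, giving 6 ramp runs. That means 5 intermediate landings.
Ramp run (horizontal) at 1:14: 3581 × 14 = 50134 mm.
5 intermediate landings contribute 5 × 1350 = 6750 mm.
Top and bottom landings: 2 × 1525 = 3050 mm.
Total = 50134 + 6750 + 3050 = 59934 mm.
= 59.93 m.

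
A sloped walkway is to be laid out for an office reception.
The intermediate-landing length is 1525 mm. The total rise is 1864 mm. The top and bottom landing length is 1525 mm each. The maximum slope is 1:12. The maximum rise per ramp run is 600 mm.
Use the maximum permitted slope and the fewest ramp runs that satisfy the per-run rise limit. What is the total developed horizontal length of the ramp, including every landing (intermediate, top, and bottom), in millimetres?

29993 mm

1864 / 600 = 3.11, so 4 ramp runs are needed. That means 3 intermediate landings.
Ramp run (horizontal) at 1:12: 1864 × 12 = 22368 mm.
Intermediate landings: 3 × 1525 = 4575 mm.
Top and bottom landings: 2 × 1525 = 3050 mm.
Total = 22368 + 4575 + 3050 = 29993 mm.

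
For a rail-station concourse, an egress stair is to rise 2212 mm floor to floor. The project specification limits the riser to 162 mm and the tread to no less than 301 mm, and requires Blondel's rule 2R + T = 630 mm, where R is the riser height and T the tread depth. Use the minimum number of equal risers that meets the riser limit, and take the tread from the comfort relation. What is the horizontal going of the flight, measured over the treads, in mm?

4082 mm

2212 / 162 = 13.65, so 14 risers are needed.
R = 2212 ÷ 14 = 158 mm.
T = 630 − 2·158 = 314 mm, which satisfies the 301 mm minimum.
Going = (14 − 1) × 314 = 4082 mm.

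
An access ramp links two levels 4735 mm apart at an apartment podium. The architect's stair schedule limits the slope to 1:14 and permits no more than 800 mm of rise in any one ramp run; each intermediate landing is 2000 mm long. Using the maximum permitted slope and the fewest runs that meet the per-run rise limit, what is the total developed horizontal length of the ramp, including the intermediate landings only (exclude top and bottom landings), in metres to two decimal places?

4735 / 800 = 5.92, so 6 ramp runs are needed. That means 5 intermediate landings.
Ramp run (horizontal) at 1:14: 4735 × 14 = 66290 mm.
Intermediate landings: 5 × 2000 = 10000 mm.
Total developed length = 66290 + 10000 = 76290 mm.
= 76.29 m.

76.29 m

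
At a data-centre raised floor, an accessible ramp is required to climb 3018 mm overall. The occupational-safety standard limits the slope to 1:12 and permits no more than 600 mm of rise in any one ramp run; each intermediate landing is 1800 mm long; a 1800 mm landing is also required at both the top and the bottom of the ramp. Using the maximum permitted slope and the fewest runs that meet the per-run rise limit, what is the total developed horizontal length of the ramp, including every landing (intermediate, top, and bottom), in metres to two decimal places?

48.82 m

At most 600 each: 3018/600 = 5.03, giving 6 ramp runs. That means 5 intermediate landings.
Horizontal run for 3018 mm of rise at 1:12 is 3018 × 12 = 36216 mm.
5 intermediate landings contribute 5 × 1800 = 9000 mm.
Top and bottom landings: 2 × 1800 = 3600 mm.
Total = 36216 + 9000 + 3600 = 48816 mm.
= 48.82 m.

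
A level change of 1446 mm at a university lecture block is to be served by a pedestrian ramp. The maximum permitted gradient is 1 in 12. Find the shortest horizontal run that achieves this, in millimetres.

Run = rise × 12 = 1446 × 12 = 17352 mm.

17352 mm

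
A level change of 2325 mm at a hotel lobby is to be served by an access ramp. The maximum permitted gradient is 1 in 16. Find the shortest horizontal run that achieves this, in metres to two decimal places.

37.20 m

Run = rise × 16 = 2325 × 16 = 37200 mm.
37200 mm = 37.20 m.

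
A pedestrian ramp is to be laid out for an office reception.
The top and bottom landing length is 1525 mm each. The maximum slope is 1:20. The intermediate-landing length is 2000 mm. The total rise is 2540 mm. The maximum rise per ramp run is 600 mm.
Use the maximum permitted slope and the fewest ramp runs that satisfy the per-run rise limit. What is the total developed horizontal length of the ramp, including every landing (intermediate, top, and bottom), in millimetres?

61850 mm

2540 / 600 = 4.23, so 5 ramp runs are needed. That means 4 intermediate landings.
Horizontal run for 2540 mm of rise at 1:20 is 2540 × 20 = 50800 mm.
Intermediate landings: 4 × 2000 = 8000 mm.
Top and bottom landings: 2 × 1525 = 3050 mm.
Total = 50800 + 8000 + 3050 = 61850 mm.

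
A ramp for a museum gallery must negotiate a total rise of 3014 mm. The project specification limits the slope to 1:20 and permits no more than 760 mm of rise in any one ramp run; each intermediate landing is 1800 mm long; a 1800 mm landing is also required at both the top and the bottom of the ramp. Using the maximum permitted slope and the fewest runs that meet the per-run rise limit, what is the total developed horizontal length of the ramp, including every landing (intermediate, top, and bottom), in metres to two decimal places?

69.28 m

⌈3014/760⌉ = 4 ramp runs. That means 3 intermediate landings.
Horizontal run for 3014 mm of rise at 1:20 is 3014 × 20 = 60280 mm.
Intermediate landings: 3 × 1800 = 5400 mm.
Top and bottom landings: 2 × 1800 = 3600 mm.
Total = 60280 + 5400 + 3600 = 69280 mm.
= 69.28 m.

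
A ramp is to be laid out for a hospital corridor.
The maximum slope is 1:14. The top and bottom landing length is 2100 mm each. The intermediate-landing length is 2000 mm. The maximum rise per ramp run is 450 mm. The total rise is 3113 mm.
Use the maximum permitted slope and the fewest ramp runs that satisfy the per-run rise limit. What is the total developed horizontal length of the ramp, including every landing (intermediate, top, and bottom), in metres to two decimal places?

3113 / 450 = 6.918 → round up to 7 ramp runs. That means 6 intermediate landings.
Ramp run (horizontal) at 1:14: 3113 × 14 = 43582 mm.
Intermediate landings: 6 × 2000 = 12000 mm.
Top and bottom landings: 2 × 2100 = 4200 mm.
Total = 43582 + 12000 + 4200 = 59782 mm.
= 59.78 m.

59.78 m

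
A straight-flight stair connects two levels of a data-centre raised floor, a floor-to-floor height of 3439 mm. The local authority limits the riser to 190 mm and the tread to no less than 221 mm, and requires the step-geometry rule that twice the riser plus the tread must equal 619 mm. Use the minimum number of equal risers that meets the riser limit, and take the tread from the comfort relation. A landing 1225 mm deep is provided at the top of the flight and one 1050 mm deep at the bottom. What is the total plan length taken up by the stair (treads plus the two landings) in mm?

6901 mm

At most 190 each: 3439/190 = 18.10, giving 19 risers.
R = 3439 ÷ 19 = 181 mm.
Tread T = 619 − 2 × 181 = 257 mm (≥ 221 mm).
Going = (19 − 1) × 257 = 4626 mm.
Add landings: 4626 + 1225 + 1050 = 6901 mm.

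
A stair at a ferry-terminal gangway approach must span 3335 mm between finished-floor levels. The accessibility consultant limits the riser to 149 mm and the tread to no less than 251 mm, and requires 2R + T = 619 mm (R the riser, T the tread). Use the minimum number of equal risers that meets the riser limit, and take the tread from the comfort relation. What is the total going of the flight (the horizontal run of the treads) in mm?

3335 / 149 = 22.38, so 23 risers are needed.
Each riser is 3335/23 = 145 mm (≤ 149 mm).
Tread T = 619 − 2 × 145 = 329 mm (≥ 251 mm).
Treads = 23 − 1 = 22; going = 22 × 329 = 7238 mm.

7238 mm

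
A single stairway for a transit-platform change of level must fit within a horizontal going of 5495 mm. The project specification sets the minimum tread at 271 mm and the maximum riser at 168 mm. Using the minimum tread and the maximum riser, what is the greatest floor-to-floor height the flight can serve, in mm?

Treads that fit: ⌊5495 / 271⌋ = 20.
Risers = treads + 1 = 21.
Maximum height = 21 × 168 = 3528 mm.

3528 mm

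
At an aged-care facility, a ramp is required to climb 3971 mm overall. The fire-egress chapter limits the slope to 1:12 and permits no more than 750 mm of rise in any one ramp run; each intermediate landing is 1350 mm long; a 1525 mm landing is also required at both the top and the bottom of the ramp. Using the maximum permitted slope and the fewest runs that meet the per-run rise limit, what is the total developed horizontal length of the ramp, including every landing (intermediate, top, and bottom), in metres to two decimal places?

3971 / 750 = 5.29, so 6 ramp runs are needed. That means 5 intermediate landings.
Horizontal run for 3971 mm of rise at 1:12 is 3971 × 12 = 47652 mm.
Intermediate landings: 5 × 1350 = 6750 mm.
Top and bottom landings: 2 × 1525 = 3050 mm.
Total = 47652 + 6750 + 3050 = 57452 mm.
= 57.45 m.

57.45 m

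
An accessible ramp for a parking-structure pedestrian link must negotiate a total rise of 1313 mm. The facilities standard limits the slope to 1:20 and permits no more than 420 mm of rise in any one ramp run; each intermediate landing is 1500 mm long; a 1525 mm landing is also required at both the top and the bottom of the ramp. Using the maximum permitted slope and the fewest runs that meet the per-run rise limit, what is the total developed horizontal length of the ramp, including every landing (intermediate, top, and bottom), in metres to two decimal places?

1313 / 420 = 3.13, so 4 ramp runs are needed. That means 3 intermediate landings.
Horizontal run for 1313 mm of rise at 1:20 is 1313 × 20 = 26260 mm.
Intermediate landings: 3 × 1500 = 4500 mm.
Top and bottom landings: 2 × 1525 = 3050 mm.
Total = 26260 + 4500 + 3050 = 33810 mm.
= 33.81 m.

33.81 m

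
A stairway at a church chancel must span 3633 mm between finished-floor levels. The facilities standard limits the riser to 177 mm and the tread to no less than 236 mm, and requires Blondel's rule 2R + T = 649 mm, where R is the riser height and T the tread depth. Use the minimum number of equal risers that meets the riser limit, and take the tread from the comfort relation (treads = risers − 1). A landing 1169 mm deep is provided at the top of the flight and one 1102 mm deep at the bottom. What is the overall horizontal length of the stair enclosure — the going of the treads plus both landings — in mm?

8331 mm

At most 177 each: 3633/177 = 20.53, giving 21 risers.
Each riser is 3633/21 = 173 mm (≤ 177 mm).
T = 649 − 2·173 = 303 mm, which satisfies the 236 mm minimum.
Going = (21 − 1) × 303 = 6060 mm.
Add landings: 6060 + 1169 + 1102 = 8331 mm.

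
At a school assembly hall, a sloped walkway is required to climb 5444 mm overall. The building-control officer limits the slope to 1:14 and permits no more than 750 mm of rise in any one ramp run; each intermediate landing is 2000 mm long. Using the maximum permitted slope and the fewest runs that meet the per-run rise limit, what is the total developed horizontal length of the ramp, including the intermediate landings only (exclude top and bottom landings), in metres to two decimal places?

90.22 m

At most 750 each: 5444/750 = 7.26, giving 8 ramp runs. That means 7 intermediate landings.
Horizontal run for 5444 mm of rise at 1:14 is 5444 × 14 = 76216 mm.
Intermediate landings: 7 × 2000 = 14000 mm.
Developed length = 76216 + 14000 = 90216 mm.
= 90.22 m.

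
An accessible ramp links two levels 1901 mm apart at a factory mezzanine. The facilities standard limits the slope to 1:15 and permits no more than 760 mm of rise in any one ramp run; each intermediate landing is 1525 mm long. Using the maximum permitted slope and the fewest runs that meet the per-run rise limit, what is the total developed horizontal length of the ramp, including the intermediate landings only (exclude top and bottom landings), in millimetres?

At most 760 each: 1901/760 = 2.50, giving 3 ramp runs. That means 2 intermediate landings.
Ramp run (horizontal) at 1:15: 1901 × 15 = 28515 mm.
2 intermediate landings contribute 2 × 1525 = 3050 mm.
Developed length = 28515 + 3050 = 31565 mm.

31565 mm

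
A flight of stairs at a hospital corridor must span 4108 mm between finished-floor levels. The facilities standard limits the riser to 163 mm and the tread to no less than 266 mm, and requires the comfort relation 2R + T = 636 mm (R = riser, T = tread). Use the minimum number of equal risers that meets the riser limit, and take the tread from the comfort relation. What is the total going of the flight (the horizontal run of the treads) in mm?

At most 163 each: 4108/163 = 25.20, giving 26 risers.
R = 4108 ÷ 26 = 158 mm.
Tread T = 636 − 2 × 158 = 320 mm (≥ 266 mm).
26 risers give 25 treads; going = 25 × 320 = 8000 mm.

8000 mm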